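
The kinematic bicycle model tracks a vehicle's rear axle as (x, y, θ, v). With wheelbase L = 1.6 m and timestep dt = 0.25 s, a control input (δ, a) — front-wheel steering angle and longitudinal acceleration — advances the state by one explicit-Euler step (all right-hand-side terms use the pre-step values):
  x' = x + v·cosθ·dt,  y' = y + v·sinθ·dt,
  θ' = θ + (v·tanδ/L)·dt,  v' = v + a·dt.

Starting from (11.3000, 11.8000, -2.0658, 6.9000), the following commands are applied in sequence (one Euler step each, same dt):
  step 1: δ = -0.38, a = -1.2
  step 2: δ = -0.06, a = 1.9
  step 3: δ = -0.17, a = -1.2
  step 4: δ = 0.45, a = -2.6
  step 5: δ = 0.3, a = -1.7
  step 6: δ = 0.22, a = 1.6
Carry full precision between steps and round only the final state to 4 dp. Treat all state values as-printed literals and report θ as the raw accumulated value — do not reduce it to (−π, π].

after step 1 (δ=-0.38, a=-1.2): (10.480565, 10.282057, -2.496417, 6.600000)
after step 2 (δ=-0.06, a=1.9): (9.162225, 9.289848, -2.558366, 7.075000)
after step 3 (δ=-0.17, a=-1.2): (7.685866, 8.315762, -2.748127, 6.775000)
after step 4 (δ=0.45, a=-2.6): (6.121543, 7.666393, -2.236768, 6.125000)
after step 5 (δ=0.3, a=-1.7): (5.175500, 6.462346, -1.940724, 5.700000)
after step 6 (δ=0.22, a=1.6): (4.660294, 5.133742, -1.741563, 6.100000)

(4.6603, 5.1337, -1.7416, 6.1000)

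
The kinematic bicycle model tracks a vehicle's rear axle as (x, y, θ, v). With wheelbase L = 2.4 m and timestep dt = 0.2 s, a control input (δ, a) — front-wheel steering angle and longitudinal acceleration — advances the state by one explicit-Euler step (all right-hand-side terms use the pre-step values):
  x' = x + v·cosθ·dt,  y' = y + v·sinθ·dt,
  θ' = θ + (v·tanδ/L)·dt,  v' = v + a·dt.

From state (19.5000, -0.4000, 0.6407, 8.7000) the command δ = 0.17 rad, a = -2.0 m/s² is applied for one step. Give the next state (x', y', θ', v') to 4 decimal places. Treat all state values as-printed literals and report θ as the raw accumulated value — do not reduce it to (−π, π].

x' = 19.5000 + 8.7000·cos(0.6407)·0.2 = 20.8949
y' = -0.4000 + 8.7000·sin(0.6407)·0.2 = 0.6401
θ' = 0.6407 + (8.7000/2.4)·tan(0.17)·0.2 = 0.7652
v' = 8.7000 − 2.0000·0.2 = 8.3000

(20.8949, 0.6401, 0.7652, 8.3000)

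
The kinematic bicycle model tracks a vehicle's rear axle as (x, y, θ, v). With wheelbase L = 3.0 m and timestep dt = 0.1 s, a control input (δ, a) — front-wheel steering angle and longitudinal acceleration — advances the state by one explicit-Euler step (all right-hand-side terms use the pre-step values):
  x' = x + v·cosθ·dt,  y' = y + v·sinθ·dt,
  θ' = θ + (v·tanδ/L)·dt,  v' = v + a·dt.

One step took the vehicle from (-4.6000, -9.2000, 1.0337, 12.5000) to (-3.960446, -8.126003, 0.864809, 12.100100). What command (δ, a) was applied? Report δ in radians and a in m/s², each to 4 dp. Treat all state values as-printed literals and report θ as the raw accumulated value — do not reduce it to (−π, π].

a = (v'−v)/dt = (-0.399900)/0.1 = -3.9990
Δθ = θ'−θ = -0.168891;  (v·dt/L) = 12.5000·0.1/3.0 = 0.416667
tan δ = Δθ·L/(v·dt) = -0.405338  →  δ = -0.3851

δ = -0.3851, a = -3.9990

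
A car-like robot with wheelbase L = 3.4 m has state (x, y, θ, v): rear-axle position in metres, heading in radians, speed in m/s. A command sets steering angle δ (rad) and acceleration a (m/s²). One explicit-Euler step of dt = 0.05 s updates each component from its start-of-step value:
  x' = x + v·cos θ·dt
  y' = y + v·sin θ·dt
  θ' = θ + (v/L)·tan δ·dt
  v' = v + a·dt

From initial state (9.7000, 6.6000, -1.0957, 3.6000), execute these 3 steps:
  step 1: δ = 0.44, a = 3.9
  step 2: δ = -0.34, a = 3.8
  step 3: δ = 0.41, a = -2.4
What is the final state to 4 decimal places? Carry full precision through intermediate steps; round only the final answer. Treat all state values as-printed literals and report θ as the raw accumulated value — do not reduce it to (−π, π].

(9.9654, 6.0967, -1.0650, 3.8650)

after step 1 (δ=0.44, a=3.9): (9.782336, 6.439935, -1.070776, 3.795000)
after step 2 (δ=-0.34, a=3.8): (9.873311, 6.273416, -1.090518, 3.985000)
after step 3 (δ=0.41, a=-2.4): (9.965369, 6.096708, -1.065047, 3.865000)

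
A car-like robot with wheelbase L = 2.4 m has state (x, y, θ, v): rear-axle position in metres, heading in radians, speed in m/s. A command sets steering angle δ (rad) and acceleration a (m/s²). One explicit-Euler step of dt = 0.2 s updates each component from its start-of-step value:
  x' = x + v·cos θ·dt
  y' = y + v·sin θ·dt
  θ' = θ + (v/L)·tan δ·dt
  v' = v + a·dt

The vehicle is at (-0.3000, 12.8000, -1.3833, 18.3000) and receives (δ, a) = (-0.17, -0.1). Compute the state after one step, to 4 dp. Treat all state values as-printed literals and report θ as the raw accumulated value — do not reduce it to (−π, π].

x' = -0.3000 + 18.3000·cos(-1.3833)·0.2 = 0.3822
y' = 12.8000 + 18.3000·sin(-1.3833)·0.2 = 9.2041
θ' = -1.3833 + (18.3000/2.4)·tan(-0.17)·0.2 = -1.6451
v' = 18.3000 − 0.1000·0.2 = 18.2800

(0.3822, 9.2041, -1.6451, 18.2800)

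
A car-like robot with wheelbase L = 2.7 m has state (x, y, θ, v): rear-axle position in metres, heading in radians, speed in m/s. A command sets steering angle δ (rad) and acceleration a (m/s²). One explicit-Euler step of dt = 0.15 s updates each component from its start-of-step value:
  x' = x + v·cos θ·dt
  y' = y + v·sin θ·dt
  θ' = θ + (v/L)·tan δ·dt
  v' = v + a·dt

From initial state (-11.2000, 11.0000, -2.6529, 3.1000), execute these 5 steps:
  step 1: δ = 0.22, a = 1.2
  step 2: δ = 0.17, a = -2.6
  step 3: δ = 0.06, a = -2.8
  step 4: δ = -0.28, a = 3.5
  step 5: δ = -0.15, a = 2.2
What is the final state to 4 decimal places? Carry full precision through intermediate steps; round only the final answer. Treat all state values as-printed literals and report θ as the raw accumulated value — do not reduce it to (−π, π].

(-13.1036, 9.8785, -2.6381, 3.3250)

after step 1 (δ=0.22, a=1.2): (-11.610571, 10.781696, -2.614388, 3.280000)
after step 2 (δ=0.17, a=-2.6): (-12.035765, 10.534161, -2.583108, 2.890000)
after step 3 (δ=0.06, a=-2.8): (-12.403399, 10.304448, -2.573463, 2.470000)
after step 4 (δ=-0.28, a=3.5): (-12.715697, 10.105098, -2.612922, 2.995000)
after step 5 (δ=-0.15, a=2.2): (-13.103614, 9.878503, -2.638069, 3.325000)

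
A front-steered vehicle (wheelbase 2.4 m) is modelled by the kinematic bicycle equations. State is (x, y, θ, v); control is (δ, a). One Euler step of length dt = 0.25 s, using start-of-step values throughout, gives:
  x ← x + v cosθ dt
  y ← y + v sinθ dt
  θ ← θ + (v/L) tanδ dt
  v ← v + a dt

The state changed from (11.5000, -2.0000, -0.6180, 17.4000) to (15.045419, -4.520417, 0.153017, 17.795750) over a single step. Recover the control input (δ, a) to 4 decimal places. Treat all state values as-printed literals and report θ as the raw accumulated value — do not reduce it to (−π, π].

δ = 0.4022, a = 1.5830

a = (v'−v)/dt = (0.395750)/0.25 = 1.5830
Δθ = θ'−θ = 0.771017;  (v·dt/L) = 17.4000·0.25/2.4 = 1.812500
tan δ = Δθ·L/(v·dt) = 0.425389  →  δ = 0.4022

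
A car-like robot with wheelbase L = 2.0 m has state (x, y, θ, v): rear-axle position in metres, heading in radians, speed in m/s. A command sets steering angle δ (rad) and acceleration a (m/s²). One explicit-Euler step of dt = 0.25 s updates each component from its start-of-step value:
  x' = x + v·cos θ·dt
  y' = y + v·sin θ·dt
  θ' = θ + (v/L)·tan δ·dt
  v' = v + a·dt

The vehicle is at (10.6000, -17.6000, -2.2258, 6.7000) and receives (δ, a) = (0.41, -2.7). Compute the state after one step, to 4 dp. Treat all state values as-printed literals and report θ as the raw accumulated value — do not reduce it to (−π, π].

(9.5797, -18.9284, -1.8618, 6.0250)

x' = 10.6000 + 6.7000·cos(-2.2258)·0.25 = 9.5797
y' = -17.6000 + 6.7000·sin(-2.2258)·0.25 = -18.9284
θ' = -2.2258 + (6.7000/2.0)·tan(0.41)·0.25 = -1.8618
v' = 6.7000 − 2.7000·0.25 = 6.0250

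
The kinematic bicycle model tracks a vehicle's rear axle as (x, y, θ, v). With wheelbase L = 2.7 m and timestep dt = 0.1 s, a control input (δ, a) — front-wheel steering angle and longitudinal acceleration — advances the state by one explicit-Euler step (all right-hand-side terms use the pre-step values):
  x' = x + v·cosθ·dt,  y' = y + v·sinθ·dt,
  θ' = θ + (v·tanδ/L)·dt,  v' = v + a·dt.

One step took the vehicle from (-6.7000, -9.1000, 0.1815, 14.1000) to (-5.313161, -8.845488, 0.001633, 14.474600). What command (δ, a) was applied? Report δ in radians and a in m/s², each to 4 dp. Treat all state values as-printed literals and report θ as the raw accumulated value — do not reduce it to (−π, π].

a = (v'−v)/dt = (0.374600)/0.1 = 3.7460
Δθ = θ'−θ = -0.179867;  (v·dt/L) = 14.1000·0.1/2.7 = 0.522222
tan δ = Δθ·L/(v·dt) = -0.344426  →  δ = -0.3317

δ = -0.3317, a = 3.7460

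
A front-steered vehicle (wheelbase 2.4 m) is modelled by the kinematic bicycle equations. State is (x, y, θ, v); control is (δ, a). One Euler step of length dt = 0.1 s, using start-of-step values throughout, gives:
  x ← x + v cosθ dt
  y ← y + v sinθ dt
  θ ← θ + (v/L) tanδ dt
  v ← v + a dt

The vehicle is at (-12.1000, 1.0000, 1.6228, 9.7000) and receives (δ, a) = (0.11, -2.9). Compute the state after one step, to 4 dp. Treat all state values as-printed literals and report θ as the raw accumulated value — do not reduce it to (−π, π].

x' = -12.1000 + 9.7000·cos(1.6228)·0.1 = -12.1504
y' = 1.0000 + 9.7000·sin(1.6228)·0.1 = 1.9687
θ' = 1.6228 + (9.7000/2.4)·tan(0.11)·0.1 = 1.6674
v' = 9.7000 − 2.9000·0.1 = 9.4100

(-12.1504, 1.9687, 1.6674, 9.4100)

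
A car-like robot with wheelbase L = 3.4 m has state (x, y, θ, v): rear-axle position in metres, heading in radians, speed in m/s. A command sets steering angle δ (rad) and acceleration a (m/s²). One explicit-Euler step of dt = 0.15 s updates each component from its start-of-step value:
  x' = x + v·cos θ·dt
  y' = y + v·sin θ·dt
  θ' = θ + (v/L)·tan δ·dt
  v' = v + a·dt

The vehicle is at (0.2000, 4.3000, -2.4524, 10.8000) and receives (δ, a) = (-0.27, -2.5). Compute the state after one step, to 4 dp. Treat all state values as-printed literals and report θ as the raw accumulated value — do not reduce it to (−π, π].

(-1.0503, 3.2698, -2.5843, 10.4250)

x' = 0.2000 + 10.8000·cos(-2.4524)·0.15 = -1.0503
y' = 4.3000 + 10.8000·sin(-2.4524)·0.15 = 3.2698
θ' = -2.4524 + (10.8000/3.4)·tan(-0.27)·0.15 = -2.5843
v' = 10.8000 − 2.5000·0.15 = 10.4250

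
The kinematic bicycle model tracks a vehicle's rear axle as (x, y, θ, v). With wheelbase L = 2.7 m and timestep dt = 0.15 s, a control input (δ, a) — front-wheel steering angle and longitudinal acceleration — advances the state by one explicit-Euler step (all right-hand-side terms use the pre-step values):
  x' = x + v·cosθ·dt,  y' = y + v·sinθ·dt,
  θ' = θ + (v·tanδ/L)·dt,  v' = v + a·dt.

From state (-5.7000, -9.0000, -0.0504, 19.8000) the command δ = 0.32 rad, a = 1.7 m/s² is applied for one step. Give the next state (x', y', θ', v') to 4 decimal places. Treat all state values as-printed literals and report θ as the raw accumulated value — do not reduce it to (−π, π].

(-2.7338, -9.1496, 0.3141, 20.0550)

x' = -5.7000 + 19.8000·cos(-0.0504)·0.15 = -2.7338
y' = -9.0000 + 19.8000·sin(-0.0504)·0.15 = -9.1496
θ' = -0.0504 + (19.8000/2.7)·tan(0.32)·0.15 = 0.3141
v' = 19.8000 + 1.7000·0.15 = 20.0550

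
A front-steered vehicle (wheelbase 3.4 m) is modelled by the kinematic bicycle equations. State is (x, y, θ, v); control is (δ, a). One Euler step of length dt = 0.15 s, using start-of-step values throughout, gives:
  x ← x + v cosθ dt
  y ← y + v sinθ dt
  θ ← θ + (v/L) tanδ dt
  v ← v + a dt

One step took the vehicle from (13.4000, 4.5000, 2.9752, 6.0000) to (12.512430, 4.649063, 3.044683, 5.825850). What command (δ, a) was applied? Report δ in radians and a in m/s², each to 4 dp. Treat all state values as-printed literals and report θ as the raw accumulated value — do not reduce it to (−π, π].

a = (v'−v)/dt = (-0.174150)/0.15 = -1.1610
Δθ = θ'−θ = 0.069483;  (v·dt/L) = 6.0000·0.15/3.4 = 0.264706
tan δ = Δθ·L/(v·dt) = 0.262491  →  δ = 0.2567

δ = 0.2567, a = -1.1610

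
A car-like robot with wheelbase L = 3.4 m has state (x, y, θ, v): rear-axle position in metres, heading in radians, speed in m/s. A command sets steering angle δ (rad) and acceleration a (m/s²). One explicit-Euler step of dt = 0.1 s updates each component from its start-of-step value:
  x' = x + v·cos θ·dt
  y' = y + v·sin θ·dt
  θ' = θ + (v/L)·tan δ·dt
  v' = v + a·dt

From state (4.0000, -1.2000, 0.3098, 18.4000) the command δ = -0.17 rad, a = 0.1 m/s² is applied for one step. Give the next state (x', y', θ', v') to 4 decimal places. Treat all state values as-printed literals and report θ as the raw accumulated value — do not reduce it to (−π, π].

(5.7524, -0.6390, 0.2169, 18.4100)

x' = 4.0000 + 18.4000·cos(0.3098)·0.1 = 5.7524
y' = -1.2000 + 18.4000·sin(0.3098)·0.1 = -0.6390
θ' = 0.3098 + (18.4000/3.4)·tan(-0.17)·0.1 = 0.2169
v' = 18.4000 + 0.1000·0.1 = 18.4100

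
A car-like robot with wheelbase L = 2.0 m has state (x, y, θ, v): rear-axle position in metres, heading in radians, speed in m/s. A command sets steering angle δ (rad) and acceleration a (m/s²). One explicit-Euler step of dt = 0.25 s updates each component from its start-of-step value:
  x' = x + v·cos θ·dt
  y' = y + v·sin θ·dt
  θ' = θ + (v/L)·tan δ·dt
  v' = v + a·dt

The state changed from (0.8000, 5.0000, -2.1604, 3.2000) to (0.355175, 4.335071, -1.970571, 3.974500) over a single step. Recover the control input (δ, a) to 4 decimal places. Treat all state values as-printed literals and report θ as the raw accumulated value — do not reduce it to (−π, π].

a = (v'−v)/dt = (0.774500)/0.25 = 3.0980
Δθ = θ'−θ = 0.189829;  (v·dt/L) = 3.2000·0.25/2.0 = 0.400000
tan δ = Δθ·L/(v·dt) = 0.474573  →  δ = 0.4431

δ = 0.4431, a = 3.0980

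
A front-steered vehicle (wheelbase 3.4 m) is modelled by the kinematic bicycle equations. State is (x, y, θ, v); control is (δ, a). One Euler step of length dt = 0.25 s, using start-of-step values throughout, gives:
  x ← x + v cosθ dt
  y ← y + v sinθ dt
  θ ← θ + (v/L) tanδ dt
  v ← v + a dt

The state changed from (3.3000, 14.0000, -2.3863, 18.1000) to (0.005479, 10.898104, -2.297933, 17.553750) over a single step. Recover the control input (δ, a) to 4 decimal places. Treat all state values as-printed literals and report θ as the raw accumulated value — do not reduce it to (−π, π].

a = (v'−v)/dt = (-0.546250)/0.25 = -2.1850
Δθ = θ'−θ = 0.088367;  (v·dt/L) = 18.1000·0.25/3.4 = 1.330882
tan δ = Δθ·L/(v·dt) = 0.066397  →  δ = 0.0663

δ = 0.0663, a = -2.1850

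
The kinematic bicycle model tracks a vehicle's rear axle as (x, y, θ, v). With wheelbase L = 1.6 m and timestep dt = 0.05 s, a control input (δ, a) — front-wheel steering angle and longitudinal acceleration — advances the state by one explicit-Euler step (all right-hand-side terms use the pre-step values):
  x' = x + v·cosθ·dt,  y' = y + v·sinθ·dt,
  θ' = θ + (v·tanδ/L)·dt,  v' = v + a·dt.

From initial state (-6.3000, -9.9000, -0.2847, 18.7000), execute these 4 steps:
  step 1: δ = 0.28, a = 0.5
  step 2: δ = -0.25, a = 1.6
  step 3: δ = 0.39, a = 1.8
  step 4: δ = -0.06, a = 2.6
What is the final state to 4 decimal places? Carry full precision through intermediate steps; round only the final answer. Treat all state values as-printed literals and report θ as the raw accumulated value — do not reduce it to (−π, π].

after step 1 (δ=0.28, a=0.5): (-5.402638, -10.162613, -0.116660, 18.725000)
after step 2 (δ=-0.25, a=1.6): (-4.472751, -10.271589, -0.266075, 18.805000)
after step 3 (δ=0.39, a=1.8): (-3.565588, -10.518825, -0.024516, 18.895000)
after step 4 (δ=-0.06, a=2.6): (-2.621122, -10.541984, -0.059987, 19.025000)

(-2.6211, -10.5420, -0.0600, 19.0250)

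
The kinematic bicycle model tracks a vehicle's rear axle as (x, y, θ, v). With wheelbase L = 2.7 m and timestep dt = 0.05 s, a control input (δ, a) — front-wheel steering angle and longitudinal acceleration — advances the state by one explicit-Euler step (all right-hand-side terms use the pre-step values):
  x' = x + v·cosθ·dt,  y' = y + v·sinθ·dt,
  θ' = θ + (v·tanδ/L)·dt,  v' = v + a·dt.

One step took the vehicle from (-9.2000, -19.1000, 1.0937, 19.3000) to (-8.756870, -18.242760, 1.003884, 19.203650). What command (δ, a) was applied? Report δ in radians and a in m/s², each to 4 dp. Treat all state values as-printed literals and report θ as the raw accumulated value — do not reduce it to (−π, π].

a = (v'−v)/dt = (-0.096350)/0.05 = -1.9270
Δθ = θ'−θ = -0.089816;  (v·dt/L) = 19.3000·0.05/2.7 = 0.357407
tan δ = Δθ·L/(v·dt) = -0.251299  →  δ = -0.2462

δ = -0.2462, a = -1.9270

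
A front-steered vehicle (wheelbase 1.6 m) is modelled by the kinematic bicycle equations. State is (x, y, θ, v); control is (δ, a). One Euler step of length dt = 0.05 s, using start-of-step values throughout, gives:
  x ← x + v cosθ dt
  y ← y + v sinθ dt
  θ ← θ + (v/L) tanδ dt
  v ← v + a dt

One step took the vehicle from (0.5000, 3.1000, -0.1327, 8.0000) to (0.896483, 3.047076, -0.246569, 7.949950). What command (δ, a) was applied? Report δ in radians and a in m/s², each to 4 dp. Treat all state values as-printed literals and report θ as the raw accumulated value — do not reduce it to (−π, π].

δ = -0.4274, a = -1.0010

a = (v'−v)/dt = (-0.050050)/0.05 = -1.0010
Δθ = θ'−θ = -0.113869;  (v·dt/L) = 8.0000·0.05/1.6 = 0.250000
tan δ = Δθ·L/(v·dt) = -0.455476  →  δ = -0.4274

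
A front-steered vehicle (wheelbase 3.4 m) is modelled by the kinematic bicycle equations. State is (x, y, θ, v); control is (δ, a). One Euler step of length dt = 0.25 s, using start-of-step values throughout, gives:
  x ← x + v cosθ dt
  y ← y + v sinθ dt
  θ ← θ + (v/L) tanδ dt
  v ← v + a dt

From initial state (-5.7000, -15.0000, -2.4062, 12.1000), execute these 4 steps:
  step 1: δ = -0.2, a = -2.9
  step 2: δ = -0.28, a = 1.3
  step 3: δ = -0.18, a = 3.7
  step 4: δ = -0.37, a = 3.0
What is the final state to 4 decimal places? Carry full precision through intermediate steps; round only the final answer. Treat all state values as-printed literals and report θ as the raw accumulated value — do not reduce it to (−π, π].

(-16.2585, -19.9295, -3.3437, 13.3750)

after step 1 (δ=-0.2, a=-2.9): (-7.943241, -17.029407, -2.586552, 11.375000)
after step 2 (δ=-0.28, a=1.3): (-10.360085, -18.528000, -2.827062, 11.700000)
after step 3 (δ=-0.18, a=3.7): (-13.141590, -19.432908, -2.983609, 12.625000)
after step 4 (δ=-0.37, a=3.0): (-16.258533, -19.929471, -3.343666, 13.375000)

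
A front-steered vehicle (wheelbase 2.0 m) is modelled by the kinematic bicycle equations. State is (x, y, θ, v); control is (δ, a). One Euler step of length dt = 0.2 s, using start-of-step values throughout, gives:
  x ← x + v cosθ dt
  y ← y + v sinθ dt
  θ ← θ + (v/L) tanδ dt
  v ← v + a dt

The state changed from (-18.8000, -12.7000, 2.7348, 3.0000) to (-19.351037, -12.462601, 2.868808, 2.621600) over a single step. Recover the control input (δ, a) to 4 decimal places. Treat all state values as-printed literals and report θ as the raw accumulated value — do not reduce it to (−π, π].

δ = 0.4201, a = -1.8920

a = (v'−v)/dt = (-0.378400)/0.2 = -1.8920
Δθ = θ'−θ = 0.134008;  (v·dt/L) = 3.0000·0.2/2.0 = 0.300000
tan δ = Δθ·L/(v·dt) = 0.446693  →  δ = 0.4201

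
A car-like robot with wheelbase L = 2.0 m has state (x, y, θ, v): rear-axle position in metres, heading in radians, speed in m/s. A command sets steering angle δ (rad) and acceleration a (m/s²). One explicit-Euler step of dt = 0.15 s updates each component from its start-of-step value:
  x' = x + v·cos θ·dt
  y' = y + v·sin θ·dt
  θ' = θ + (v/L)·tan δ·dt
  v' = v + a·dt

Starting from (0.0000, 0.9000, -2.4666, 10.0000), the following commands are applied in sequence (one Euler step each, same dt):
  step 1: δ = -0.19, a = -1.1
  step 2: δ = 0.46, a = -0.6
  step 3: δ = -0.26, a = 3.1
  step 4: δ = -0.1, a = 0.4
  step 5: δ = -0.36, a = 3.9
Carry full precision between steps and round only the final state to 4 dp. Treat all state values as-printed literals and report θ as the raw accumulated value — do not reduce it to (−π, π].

(-5.7753, -3.8156, -2.8066, 10.8550)

after step 1 (δ=-0.19, a=-1.1): (-1.171067, -0.037337, -2.610840, 9.835000)
after step 2 (δ=0.46, a=-0.6): (-2.443362, -0.784083, -2.245384, 9.745000)
after step 3 (δ=-0.26, a=3.1): (-3.356335, -1.925658, -2.439813, 10.210000)
after step 4 (δ=-0.1, a=0.4): (-4.525933, -2.914360, -2.516644, 10.270000)
after step 5 (δ=-0.36, a=3.9): (-5.775269, -3.815638, -2.806569, 10.855000)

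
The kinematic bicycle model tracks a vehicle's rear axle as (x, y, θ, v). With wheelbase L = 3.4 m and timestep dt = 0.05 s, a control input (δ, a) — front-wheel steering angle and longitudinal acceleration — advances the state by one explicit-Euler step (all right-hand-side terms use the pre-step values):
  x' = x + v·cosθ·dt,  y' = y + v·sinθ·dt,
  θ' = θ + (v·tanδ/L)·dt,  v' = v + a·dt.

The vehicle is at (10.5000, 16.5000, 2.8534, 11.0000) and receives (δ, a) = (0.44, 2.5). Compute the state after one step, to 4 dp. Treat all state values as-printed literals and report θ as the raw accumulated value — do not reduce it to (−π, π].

x' = 10.5000 + 11.0000·cos(2.8534)·0.05 = 9.9727
y' = 16.5000 + 11.0000·sin(2.8534)·0.05 = 16.6563
θ' = 2.8534 + (11.0000/3.4)·tan(0.44)·0.05 = 2.9296
v' = 11.0000 + 2.5000·0.05 = 11.1250

(9.9727, 16.6563, 2.9296, 11.1250)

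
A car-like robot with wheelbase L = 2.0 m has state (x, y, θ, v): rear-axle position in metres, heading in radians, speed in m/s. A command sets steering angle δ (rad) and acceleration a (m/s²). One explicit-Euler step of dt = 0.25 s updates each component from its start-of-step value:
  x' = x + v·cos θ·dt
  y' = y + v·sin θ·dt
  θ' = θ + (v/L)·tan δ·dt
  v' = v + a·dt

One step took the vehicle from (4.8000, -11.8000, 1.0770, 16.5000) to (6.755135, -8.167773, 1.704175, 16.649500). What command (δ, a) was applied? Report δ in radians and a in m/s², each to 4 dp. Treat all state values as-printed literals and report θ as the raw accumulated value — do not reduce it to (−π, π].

a = (v'−v)/dt = (0.149500)/0.25 = 0.5980
Δθ = θ'−θ = 0.627175;  (v·dt/L) = 16.5000·0.25/2.0 = 2.062500
tan δ = Δθ·L/(v·dt) = 0.304085  →  δ = 0.2952

δ = 0.2952, a = 0.5980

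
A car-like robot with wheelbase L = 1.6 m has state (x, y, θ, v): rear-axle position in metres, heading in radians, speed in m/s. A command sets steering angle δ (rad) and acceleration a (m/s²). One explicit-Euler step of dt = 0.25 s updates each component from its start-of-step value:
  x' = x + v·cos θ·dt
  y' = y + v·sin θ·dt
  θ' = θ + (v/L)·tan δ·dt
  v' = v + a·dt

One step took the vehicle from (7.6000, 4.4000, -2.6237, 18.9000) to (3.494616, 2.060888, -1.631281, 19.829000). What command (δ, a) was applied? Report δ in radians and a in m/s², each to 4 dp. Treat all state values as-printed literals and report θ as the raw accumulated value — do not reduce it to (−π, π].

δ = 0.3242, a = 3.7160

a = (v'−v)/dt = (0.929000)/0.25 = 3.7160
Δθ = θ'−θ = 0.992419;  (v·dt/L) = 18.9000·0.25/1.6 = 2.953125
tan δ = Δθ·L/(v·dt) = 0.336057  →  δ = 0.3242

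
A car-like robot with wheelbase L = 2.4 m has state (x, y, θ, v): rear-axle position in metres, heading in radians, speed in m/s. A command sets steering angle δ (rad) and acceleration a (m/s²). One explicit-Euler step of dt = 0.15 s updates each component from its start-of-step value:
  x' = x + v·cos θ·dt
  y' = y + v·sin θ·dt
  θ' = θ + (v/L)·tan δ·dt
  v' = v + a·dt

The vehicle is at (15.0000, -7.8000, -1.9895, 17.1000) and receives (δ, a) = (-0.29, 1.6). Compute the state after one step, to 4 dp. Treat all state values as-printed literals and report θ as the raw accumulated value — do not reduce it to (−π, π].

(13.9571, -10.1434, -2.3084, 17.3400)

x' = 15.0000 + 17.1000·cos(-1.9895)·0.15 = 13.9571
y' = -7.8000 + 17.1000·sin(-1.9895)·0.15 = -10.1434
θ' = -1.9895 + (17.1000/2.4)·tan(-0.29)·0.15 = -2.3084
v' = 17.1000 + 1.6000·0.15 = 17.3400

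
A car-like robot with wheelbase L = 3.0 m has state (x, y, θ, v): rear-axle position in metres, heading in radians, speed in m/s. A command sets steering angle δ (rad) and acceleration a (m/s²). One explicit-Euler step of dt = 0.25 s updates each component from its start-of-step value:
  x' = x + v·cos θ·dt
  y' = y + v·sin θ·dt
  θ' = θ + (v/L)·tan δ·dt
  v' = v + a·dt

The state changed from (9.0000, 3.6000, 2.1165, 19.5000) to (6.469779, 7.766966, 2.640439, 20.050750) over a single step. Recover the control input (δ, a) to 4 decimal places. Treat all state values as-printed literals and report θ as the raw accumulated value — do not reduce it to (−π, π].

a = (v'−v)/dt = (0.550750)/0.25 = 2.2030
Δθ = θ'−θ = 0.523939;  (v·dt/L) = 19.5000·0.25/3.0 = 1.625000
tan δ = Δθ·L/(v·dt) = 0.322424  →  δ = 0.3119

δ = 0.3119, a = 2.2030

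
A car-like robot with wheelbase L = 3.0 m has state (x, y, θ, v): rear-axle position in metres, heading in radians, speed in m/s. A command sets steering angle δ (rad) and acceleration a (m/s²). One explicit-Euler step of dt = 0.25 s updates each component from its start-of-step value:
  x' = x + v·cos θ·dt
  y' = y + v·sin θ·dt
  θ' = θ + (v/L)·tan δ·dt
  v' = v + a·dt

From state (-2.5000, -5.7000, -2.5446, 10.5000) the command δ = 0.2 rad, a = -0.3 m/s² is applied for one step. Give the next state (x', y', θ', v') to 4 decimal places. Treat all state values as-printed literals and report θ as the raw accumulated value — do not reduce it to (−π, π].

x' = -2.5000 + 10.5000·cos(-2.5446)·0.25 = -4.6710
y' = -5.7000 + 10.5000·sin(-2.5446)·0.25 = -7.1757
θ' = -2.5446 + (10.5000/3.0)·tan(0.2)·0.25 = -2.3672
v' = 10.5000 − 0.3000·0.25 = 10.4250

(-4.6710, -7.1757, -2.3672, 10.4250)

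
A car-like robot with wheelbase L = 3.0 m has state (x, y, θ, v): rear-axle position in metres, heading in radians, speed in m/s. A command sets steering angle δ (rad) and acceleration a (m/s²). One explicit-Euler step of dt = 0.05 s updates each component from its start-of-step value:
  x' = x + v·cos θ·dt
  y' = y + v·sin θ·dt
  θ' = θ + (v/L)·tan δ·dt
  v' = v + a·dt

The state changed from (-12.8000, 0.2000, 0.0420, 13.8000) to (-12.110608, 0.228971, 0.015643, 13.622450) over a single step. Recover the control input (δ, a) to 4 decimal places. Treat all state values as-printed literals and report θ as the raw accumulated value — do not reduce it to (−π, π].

a = (v'−v)/dt = (-0.177550)/0.05 = -3.5510
Δθ = θ'−θ = -0.026357;  (v·dt/L) = 13.8000·0.05/3.0 = 0.230000
tan δ = Δθ·L/(v·dt) = -0.114596  →  δ = -0.1141

δ = -0.1141, a = -3.5510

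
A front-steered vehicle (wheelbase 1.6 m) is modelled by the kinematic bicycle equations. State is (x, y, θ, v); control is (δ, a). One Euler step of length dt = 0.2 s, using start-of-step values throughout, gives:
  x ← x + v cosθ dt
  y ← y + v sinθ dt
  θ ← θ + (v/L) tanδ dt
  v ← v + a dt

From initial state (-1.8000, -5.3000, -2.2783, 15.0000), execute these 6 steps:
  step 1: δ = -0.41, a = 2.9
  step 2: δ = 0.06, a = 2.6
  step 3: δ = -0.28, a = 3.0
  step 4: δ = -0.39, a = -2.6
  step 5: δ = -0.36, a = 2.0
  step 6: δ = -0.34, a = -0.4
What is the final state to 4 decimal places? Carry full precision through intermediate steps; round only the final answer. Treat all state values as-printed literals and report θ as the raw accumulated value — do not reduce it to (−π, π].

after step 1 (δ=-0.41, a=2.9): (-3.749816, -7.579960, -3.093234, 15.580000)
after step 2 (δ=0.06, a=2.6): (-6.862173, -7.730588, -2.976243, 16.100000)
after step 3 (δ=-0.28, a=3.0): (-10.038255, -8.260591, -3.554946, 16.700000)
after step 4 (δ=-0.39, a=-2.6): (-13.096957, -6.918971, -4.413023, 16.180000)
after step 5 (δ=-0.36, a=2.0): (-14.051299, -3.826896, -5.174298, 16.580000)
after step 6 (δ=-0.34, a=-0.4): (-12.573497, -0.858402, -5.907418, 16.500000)

(-12.5735, -0.8584, -5.9074, 16.5000)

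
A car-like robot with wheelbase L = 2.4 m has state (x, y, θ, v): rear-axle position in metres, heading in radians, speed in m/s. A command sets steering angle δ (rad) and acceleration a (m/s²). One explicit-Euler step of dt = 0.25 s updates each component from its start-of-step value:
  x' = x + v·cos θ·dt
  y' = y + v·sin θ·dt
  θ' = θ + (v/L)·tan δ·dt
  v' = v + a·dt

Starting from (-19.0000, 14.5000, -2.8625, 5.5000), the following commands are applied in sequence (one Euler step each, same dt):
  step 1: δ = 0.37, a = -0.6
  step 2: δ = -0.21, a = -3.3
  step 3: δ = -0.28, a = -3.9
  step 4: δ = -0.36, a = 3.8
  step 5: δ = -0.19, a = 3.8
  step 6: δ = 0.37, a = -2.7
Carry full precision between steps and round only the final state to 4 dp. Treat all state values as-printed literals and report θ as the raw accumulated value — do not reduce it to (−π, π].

after step 1 (δ=0.37, a=-0.6): (-20.321795, 14.121210, -2.640287, 5.350000)
after step 2 (δ=-0.21, a=-3.3): (-21.494724, 13.478446, -2.759069, 4.525000)
after step 3 (δ=-0.28, a=-3.9): (-22.544213, 13.056193, -2.894609, 3.550000)
after step 4 (δ=-0.36, a=3.8): (-23.404782, 12.839217, -3.033800, 4.500000)
after step 5 (δ=-0.19, a=3.8): (-24.523252, 12.718184, -3.123950, 5.450000)
after step 6 (δ=0.37, a=-2.7): (-25.885540, 12.694147, -2.903757, 4.775000)

(-25.8855, 12.6941, -2.9038, 4.7750)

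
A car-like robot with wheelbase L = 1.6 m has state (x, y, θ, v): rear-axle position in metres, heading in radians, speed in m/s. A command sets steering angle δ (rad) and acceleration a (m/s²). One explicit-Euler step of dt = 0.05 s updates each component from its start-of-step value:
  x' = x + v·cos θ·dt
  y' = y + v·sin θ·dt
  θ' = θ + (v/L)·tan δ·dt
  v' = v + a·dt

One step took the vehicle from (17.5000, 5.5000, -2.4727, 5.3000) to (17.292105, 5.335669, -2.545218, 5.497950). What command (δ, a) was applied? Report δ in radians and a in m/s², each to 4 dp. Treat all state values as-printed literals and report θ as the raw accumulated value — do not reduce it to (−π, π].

δ = -0.4127, a = 3.9590

a = (v'−v)/dt = (0.197950)/0.05 = 3.9590
Δθ = θ'−θ = -0.072518;  (v·dt/L) = 5.3000·0.05/1.6 = 0.165625
tan δ = Δθ·L/(v·dt) = -0.437845  →  δ = -0.4127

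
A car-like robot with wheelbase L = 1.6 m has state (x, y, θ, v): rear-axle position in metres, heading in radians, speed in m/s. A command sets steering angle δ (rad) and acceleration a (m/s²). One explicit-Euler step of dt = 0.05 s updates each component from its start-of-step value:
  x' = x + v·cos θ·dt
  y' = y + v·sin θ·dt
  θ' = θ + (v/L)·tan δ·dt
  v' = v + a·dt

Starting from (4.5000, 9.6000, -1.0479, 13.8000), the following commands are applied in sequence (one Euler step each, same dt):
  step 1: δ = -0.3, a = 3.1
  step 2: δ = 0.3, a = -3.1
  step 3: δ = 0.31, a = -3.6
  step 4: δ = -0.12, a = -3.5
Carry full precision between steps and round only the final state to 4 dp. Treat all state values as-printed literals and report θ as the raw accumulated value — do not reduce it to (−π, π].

after step 1 (δ=-0.3, a=3.1): (4.844580, 9.002200, -1.181301, 13.955000)
after step 2 (δ=0.3, a=-3.1): (5.109531, 8.356711, -1.046402, 13.800000)
after step 3 (δ=0.31, a=-3.6): (5.455006, 7.759428, -0.908260, 13.620000)
after step 4 (δ=-0.12, a=-3.5): (5.873902, 7.222504, -0.959582, 13.445000)

(5.8739, 7.2225, -0.9596, 13.4450)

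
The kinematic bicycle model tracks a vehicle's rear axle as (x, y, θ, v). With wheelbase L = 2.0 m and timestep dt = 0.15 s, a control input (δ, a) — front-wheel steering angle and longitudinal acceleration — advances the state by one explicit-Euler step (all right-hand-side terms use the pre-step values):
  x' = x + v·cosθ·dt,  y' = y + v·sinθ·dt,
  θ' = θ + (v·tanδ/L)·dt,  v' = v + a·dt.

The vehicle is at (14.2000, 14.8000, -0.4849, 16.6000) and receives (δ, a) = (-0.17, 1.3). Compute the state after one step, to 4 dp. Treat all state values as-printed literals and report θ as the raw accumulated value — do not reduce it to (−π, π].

(16.4030, 13.6394, -0.6986, 16.7950)

x' = 14.2000 + 16.6000·cos(-0.4849)·0.15 = 16.4030
y' = 14.8000 + 16.6000·sin(-0.4849)·0.15 = 13.6394
θ' = -0.4849 + (16.6000/2.0)·tan(-0.17)·0.15 = -0.6986
v' = 16.6000 + 1.3000·0.15 = 16.7950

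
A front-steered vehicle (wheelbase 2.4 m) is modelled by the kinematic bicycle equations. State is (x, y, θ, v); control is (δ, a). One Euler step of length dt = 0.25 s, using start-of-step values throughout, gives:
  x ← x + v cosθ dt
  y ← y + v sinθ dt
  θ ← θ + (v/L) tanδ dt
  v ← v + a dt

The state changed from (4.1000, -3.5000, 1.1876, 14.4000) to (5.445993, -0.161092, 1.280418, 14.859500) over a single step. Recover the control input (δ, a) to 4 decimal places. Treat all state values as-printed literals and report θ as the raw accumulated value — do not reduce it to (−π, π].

δ = 0.0618, a = 1.8380

a = (v'−v)/dt = (0.459500)/0.25 = 1.8380
Δθ = θ'−θ = 0.092818;  (v·dt/L) = 14.4000·0.25/2.4 = 1.500000
tan δ = Δθ·L/(v·dt) = 0.061879  →  δ = 0.0618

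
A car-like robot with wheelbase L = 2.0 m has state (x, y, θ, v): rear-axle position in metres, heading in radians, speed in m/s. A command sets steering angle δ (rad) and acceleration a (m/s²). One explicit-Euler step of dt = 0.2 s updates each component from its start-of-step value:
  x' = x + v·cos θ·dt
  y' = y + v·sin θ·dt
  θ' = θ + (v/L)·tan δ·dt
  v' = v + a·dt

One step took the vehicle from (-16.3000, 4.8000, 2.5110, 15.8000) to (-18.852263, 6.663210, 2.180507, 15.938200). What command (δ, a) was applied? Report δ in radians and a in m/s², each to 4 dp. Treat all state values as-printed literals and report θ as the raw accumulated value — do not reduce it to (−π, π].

a = (v'−v)/dt = (0.138200)/0.2 = 0.6910
Δθ = θ'−θ = -0.330493;  (v·dt/L) = 15.8000·0.2/2.0 = 1.580000
tan δ = Δθ·L/(v·dt) = -0.209173  →  δ = -0.2062

δ = -0.2062, a = 0.6910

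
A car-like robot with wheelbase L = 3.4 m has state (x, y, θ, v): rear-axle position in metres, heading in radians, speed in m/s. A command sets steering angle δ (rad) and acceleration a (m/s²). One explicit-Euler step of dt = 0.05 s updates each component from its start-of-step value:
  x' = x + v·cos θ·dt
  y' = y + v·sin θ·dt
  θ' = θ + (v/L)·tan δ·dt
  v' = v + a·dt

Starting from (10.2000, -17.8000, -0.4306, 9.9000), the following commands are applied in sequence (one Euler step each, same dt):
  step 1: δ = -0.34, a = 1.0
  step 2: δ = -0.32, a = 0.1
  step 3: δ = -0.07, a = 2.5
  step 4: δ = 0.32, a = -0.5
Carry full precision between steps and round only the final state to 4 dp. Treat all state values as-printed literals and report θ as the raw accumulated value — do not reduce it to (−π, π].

after step 1 (δ=-0.34, a=1.0): (10.649814, -18.006621, -0.482100, 9.950000)
after step 2 (δ=-0.32, a=0.1): (11.090611, -18.237282, -0.530590, 9.955000)
after step 3 (δ=-0.07, a=2.5): (11.519924, -18.489165, -0.540855, 10.080000)
after step 4 (δ=0.32, a=-0.5): (11.951988, -18.748659, -0.491731, 10.055000)

(11.9520, -18.7487, -0.4917, 10.0550)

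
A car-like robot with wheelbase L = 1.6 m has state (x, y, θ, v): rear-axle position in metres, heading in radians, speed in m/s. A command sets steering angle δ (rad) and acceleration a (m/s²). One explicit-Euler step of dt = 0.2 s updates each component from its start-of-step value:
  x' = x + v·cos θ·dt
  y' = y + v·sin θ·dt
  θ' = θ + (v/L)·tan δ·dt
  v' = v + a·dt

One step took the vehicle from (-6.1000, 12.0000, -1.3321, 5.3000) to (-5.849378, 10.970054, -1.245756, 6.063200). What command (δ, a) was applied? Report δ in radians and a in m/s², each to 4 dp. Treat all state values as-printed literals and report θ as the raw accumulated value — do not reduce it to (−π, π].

δ = 0.1296, a = 3.8160

a = (v'−v)/dt = (0.763200)/0.2 = 3.8160
Δθ = θ'−θ = 0.086344;  (v·dt/L) = 5.3000·0.2/1.6 = 0.662500
tan δ = Δθ·L/(v·dt) = 0.130331  →  δ = 0.1296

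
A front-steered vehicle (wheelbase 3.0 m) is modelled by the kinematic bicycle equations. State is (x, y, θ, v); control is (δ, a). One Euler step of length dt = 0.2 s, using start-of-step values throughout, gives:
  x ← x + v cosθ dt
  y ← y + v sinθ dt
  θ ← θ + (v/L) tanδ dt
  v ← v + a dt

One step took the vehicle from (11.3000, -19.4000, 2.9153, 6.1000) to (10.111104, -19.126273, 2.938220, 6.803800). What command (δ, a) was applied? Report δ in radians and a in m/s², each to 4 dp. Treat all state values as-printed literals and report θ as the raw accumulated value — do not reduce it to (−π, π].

δ = 0.0563, a = 3.5190

a = (v'−v)/dt = (0.703800)/0.2 = 3.5190
Δθ = θ'−θ = 0.022920;  (v·dt/L) = 6.1000·0.2/3.0 = 0.406667
tan δ = Δθ·L/(v·dt) = 0.056361  →  δ = 0.0563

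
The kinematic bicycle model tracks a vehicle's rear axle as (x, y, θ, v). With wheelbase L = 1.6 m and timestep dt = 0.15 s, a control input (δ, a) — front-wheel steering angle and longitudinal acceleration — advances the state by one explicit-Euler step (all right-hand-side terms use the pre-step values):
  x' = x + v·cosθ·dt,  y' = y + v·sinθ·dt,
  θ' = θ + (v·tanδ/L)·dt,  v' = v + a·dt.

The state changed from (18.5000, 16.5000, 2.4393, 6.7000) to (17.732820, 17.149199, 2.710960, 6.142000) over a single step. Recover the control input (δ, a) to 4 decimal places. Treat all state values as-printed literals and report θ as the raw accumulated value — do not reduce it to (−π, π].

a = (v'−v)/dt = (-0.558000)/0.15 = -3.7200
Δθ = θ'−θ = 0.271660;  (v·dt/L) = 6.7000·0.15/1.6 = 0.628125
tan δ = Δθ·L/(v·dt) = 0.432494  →  δ = 0.4082

δ = 0.4082, a = -3.7200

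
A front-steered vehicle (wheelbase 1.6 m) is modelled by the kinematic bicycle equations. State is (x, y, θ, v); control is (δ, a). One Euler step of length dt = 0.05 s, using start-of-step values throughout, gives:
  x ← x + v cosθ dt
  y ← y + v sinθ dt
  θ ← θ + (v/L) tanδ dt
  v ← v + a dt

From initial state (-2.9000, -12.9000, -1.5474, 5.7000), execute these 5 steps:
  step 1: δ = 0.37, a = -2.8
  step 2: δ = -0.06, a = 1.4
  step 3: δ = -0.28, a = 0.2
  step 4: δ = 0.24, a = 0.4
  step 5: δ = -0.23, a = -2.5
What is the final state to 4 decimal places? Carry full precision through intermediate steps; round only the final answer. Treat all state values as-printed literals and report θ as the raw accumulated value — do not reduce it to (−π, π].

after step 1 (δ=0.37, a=-2.8): (-2.893333, -13.184922, -1.478312, 5.560000)
after step 2 (δ=-0.06, a=1.4): (-2.867659, -13.461734, -1.488749, 5.630000)
after step 3 (δ=-0.28, a=0.2): (-2.844588, -13.742287, -1.539341, 5.640000)
after step 4 (δ=0.24, a=0.4): (-2.835719, -14.024147, -1.496210, 5.660000)
after step 5 (δ=-0.23, a=-2.5): (-2.814631, -14.306361, -1.537624, 5.535000)

(-2.8146, -14.3064, -1.5376, 5.5350)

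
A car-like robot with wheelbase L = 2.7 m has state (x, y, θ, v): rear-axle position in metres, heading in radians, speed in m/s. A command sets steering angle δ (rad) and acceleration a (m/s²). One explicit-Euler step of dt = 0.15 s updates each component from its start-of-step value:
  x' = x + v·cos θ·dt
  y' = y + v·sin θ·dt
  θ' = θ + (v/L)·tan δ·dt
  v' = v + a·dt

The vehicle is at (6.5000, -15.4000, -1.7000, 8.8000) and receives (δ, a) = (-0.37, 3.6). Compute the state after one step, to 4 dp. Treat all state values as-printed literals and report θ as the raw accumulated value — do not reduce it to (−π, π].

x' = 6.5000 + 8.8000·cos(-1.7000)·0.15 = 6.3299
y' = -15.4000 + 8.8000·sin(-1.7000)·0.15 = -16.7090
θ' = -1.7000 + (8.8000/2.7)·tan(-0.37)·0.15 = -1.8896
v' = 8.8000 + 3.6000·0.15 = 9.3400

(6.3299, -16.7090, -1.8896, 9.3400)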